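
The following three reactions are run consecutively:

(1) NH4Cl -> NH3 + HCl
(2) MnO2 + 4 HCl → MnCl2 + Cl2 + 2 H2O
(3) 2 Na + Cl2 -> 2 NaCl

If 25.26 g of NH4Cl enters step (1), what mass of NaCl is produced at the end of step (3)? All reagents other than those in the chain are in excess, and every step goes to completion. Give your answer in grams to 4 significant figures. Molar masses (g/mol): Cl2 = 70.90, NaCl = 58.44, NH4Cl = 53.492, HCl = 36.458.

n(NH4Cl) = 25.26 / 53.492 = 0.47222 mol.
Reaction (1): NH4Cl→HCl ratio 1:1 ⇒ n(HCl) = 0.47222 mol.
Reaction (2): HCl→Cl2 ratio 4:1 ⇒ n(Cl2) = 0.11806 mol.
Reaction (3): Cl2→NaCl ratio 1:2 ⇒ n(NaCl) = 0.23611 mol.
Mass of NaCl = 0.23611 × 58.44 = 13.798 g.

13.80 g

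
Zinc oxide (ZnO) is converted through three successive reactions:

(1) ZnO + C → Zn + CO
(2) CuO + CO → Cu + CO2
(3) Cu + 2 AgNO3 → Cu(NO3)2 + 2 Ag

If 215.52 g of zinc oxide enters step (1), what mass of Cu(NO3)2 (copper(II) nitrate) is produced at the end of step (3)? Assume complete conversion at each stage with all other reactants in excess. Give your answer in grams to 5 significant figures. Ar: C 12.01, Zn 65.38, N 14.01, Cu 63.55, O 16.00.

496.74 g

M(ZnO) = 65.38 + 16.00 = 81.38 g/mol.
M(Cu(NO3)2) = 63.55 + 2(14.01) + 6(16.00) = 187.57 g/mol.
n(ZnO) = 215.52 / 81.38 = 2.64832 mol.
Reaction (1): ZnO→CO ratio 1:1 ⇒ n(CO) = 2.64832 mol.
Reaction (2): CO→Cu ratio 1:1 ⇒ n(Cu) = 2.64832 mol.
Reaction (3): Cu→Cu(NO3)2 ratio 1:1 ⇒ n(Cu(NO3)2) = 2.64832 mol.
Mass of Cu(NO3)2 = 2.64832 × 187.57 = 496.745 g.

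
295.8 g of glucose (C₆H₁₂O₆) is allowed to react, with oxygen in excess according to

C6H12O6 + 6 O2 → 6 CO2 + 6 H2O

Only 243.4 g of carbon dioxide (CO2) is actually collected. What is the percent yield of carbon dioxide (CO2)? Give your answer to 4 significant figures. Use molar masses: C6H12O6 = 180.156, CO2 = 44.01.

n(C6H12O6) = 295.80 g / 180.156 g/mol = 1.6419 mol.
From the equation the C6H12O6:CO2 mole ratio is 1:6, so n(CO2) = 1.6419 × 6/1 = 9.8515 mol.
Mass of CO2 = 9.8515 mol × 44.01 g/mol = 433.56 g.
This is the theoretical yield. Percent yield = 243.4 g / 433.56 g × 100% = 56.139%.

56.14 %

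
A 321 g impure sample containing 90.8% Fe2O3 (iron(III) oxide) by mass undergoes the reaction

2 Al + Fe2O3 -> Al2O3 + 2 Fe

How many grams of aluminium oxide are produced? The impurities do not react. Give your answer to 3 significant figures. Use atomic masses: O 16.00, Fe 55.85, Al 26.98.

186 g

Mass of pure Fe2O3 = 321 g × 0.908 = 291.5 g.
M(Fe2O3) = 2(55.85) + 3(16.00) = 159.70 g/mol.
M(Al2O3) = 2(26.98) + 3(16.00) = 101.96 g/mol.
n(Fe2O3) = 291.5 g / 159.70 g/mol = 1.825 mol.
From the equation the Fe2O3:Al2O3 mole ratio is 1:1, so n(Al2O3) = 1.825 × 1/1 = 1.825 mol.
Mass of Al2O3 = 1.825 mol × 101.96 g/mol = 186.1 g.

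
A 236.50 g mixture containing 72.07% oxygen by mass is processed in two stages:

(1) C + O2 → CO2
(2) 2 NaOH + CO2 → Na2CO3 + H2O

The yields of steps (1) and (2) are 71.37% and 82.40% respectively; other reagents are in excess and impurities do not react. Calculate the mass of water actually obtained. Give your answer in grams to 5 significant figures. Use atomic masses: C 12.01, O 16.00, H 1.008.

56.433 g

Pure O2 = 236.50 × 0.7207 = 170.446 g.
M(O2) = 2(16.00) = 32.00 g/mol.
M(H2O) = 2(1.008) + 16.00 = 18.016 g/mol.
n(O2) = 170.446 / 32.00 = 5.32642 mol.
Step 1 (O2:CO2 = 1:1): theoretical n(CO2) = 5.32642 mol; at 71.37% yield, n(CO2) = 3.80147 mol.
Step 2 (CO2:H2O = 1:1): theoretical n(H2O) = 3.80147 mol, so theoretical mass = 3.80147 × 18.016 = 68.4873 g.
At 82.40% yield, actual mass of H2O = 68.4873 × 0.8240 = 56.4335 g.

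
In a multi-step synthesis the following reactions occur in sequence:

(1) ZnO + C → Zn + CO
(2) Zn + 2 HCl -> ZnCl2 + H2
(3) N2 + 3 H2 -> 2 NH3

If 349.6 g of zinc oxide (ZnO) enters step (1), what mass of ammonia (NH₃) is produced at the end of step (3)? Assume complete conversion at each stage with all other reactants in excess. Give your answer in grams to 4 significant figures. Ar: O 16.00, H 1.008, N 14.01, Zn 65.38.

48.78 g

M(ZnO) = 65.38 + 16.00 = 81.38 g/mol.
M(NH3) = 14.01 + 3(1.008) = 17.034 g/mol.
n(ZnO) = 349.6 / 81.38 = 4.2959 mol.
Reaction (1): ZnO→Zn ratio 1:1 ⇒ n(Zn) = 4.2959 mol.
Reaction (2): Zn→H2 ratio 1:1 ⇒ n(H2) = 4.2959 mol.
Reaction (3): H2→NH3 ratio 3:2 ⇒ n(NH3) = 2.8639 mol.
Mass of NH3 = 2.8639 × 17.034 = 48.784 g.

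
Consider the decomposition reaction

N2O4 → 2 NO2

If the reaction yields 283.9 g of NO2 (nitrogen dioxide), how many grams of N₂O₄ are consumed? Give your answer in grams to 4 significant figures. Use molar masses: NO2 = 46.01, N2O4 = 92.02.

n(NO2) = 283.90 g / 46.01 g/mol = 6.1704 mol.
From the equation the NO2:N2O4 mole ratio is 2:1, so n(N2O4) = 6.1704 × 1/2 = 3.0852 mol.
Mass of N2O4 = 3.0852 mol × 92.02 g/mol = 283.90 g.

283.9 g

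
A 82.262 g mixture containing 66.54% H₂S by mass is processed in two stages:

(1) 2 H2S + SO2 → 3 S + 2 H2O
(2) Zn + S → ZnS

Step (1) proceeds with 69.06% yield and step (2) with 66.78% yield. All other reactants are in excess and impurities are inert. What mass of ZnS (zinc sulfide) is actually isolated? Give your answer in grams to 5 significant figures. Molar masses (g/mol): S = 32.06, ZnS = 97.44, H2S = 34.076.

Pure H2S = 82.262 × 0.6654 = 54.7371 g.
n(H2S) = 54.7371 / 34.076 = 1.60633 mol.
Step 1 (H2S:S = 2:3): theoretical n(S) = 2.40949 mol; at 69.06% yield, n(S) = 1.66399 mol.
Step 2 (S:ZnS = 1:1): theoretical n(ZnS) = 1.66399 mol, so theoretical mass = 1.66399 × 97.44 = 162.139 g.
At 66.78% yield, actual mass of ZnS = 162.139 × 0.6678 = 108.277 g.

108.28 g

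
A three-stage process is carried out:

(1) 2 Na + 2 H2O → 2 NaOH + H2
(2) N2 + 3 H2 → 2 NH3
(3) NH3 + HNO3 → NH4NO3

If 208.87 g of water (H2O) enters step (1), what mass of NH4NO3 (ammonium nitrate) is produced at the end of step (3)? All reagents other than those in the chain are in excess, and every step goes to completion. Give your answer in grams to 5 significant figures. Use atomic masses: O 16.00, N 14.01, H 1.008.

309.36 g

M(H2O) = 2(1.008) + 16.00 = 18.016 g/mol.
M(NH4NO3) = 2(14.01) + 4(1.008) + 3(16.00) = 80.052 g/mol.
n(H2O) = 208.87 / 18.016 = 11.5936 mol.
Reaction (1): H2O→H2 ratio 2:1 ⇒ n(H2) = 5.79679 mol.
Reaction (2): H2→NH3 ratio 3:2 ⇒ n(NH3) = 3.86453 mol.
Reaction (3): NH3→NH4NO3 ratio 1:1 ⇒ n(NH4NO3) = 3.86453 mol.
Mass of NH4NO3 = 3.86453 × 80.052 = 309.363 g.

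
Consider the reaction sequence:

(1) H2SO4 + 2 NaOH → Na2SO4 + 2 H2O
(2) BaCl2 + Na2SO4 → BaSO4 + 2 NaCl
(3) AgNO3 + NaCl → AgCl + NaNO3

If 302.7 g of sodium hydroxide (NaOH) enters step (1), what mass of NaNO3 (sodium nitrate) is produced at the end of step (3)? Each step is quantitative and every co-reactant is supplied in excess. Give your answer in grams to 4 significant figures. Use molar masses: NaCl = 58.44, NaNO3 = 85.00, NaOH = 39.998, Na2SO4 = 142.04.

n(NaOH) = 302.7 / 39.998 = 7.5679 mol.
Reaction (1): NaOH→Na2SO4 ratio 2:1 ⇒ n(Na2SO4) = 3.7839 mol.
Reaction (2): Na2SO4→NaCl ratio 1:2 ⇒ n(NaCl) = 7.5679 mol.
Reaction (3): NaCl→NaNO3 ratio 1:1 ⇒ n(NaNO3) = 7.5679 mol.
Mass of NaNO3 = 7.5679 × 85.00 = 643.27 g.

643.3 g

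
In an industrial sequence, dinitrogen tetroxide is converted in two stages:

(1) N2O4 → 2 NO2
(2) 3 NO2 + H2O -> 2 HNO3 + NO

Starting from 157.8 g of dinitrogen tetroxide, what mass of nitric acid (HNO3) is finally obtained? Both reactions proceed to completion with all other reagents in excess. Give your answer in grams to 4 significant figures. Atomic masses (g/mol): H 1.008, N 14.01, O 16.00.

144.1 g

M(N2O4) = 2(14.01) + 4(16.00) = 92.02 g/mol.
M(HNO3) = 1.008 + 14.01 + 3(16.00) = 63.018 g/mol.
n(N2O4) = 157.80 / 92.02 = 1.7148 mol.
Step 1 gives a 1:2 ratio of N2O4 to NO2, so n(NO2) = 3.4297 mol.
In step 2 the NO2:HNO3 ratio is 3:2, so n(HNO3) = 2.2865 mol.
Mass of HNO3 = 2.2865 × 63.018 = 144.09 g.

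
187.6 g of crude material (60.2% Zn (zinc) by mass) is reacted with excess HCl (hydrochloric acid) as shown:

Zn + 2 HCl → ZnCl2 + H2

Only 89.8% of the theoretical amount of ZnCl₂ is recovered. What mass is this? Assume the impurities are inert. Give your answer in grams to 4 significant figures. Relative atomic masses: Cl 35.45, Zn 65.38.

211.4 g

Pure Zn available = 187.6 g × 0.602 = 112.94 g.
M(Zn) = 65.38 g/mol.
M(ZnCl2) = 65.38 + 2(35.45) = 136.28 g/mol.
n(Zn) = 112.94 g / 65.38 g/mol = 1.7274 mol.
From the equation the Zn:ZnCl2 mole ratio is 1:1, so n(ZnCl2) = 1.7274 × 1/1 = 1.7274 mol.
Mass of ZnCl2 = 1.7274 mol × 136.28 g/mol = 235.41 g.
Actual mass collected = 235.41 g × 0.898 = 211.39 g.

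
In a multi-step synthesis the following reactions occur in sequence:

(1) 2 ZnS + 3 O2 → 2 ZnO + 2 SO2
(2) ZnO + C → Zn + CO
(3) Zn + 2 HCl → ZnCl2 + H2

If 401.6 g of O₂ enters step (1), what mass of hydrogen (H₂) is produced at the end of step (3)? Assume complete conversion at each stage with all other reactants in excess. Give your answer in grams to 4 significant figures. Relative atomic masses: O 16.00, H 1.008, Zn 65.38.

16.87 g

M(O2) = 2(16.00) = 32.00 g/mol.
M(H2) = 2(1.008) = 2.016 g/mol.
n(O2) = 401.6 / 32.00 = 12.550 mol.
Reaction (1): O2→ZnO ratio 3:2 ⇒ n(ZnO) = 8.3667 mol.
Reaction (2): ZnO→Zn ratio 1:1 ⇒ n(Zn) = 8.3667 mol.
Reaction (3): Zn→H2 ratio 1:1 ⇒ n(H2) = 8.3667 mol.
Mass of H2 = 8.3667 × 2.016 = 16.867 g.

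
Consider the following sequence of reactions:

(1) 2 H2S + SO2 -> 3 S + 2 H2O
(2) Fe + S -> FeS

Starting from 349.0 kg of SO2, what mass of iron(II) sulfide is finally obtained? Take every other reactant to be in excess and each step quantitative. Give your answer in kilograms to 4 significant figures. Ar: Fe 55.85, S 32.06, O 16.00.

1437 kg

M(SO2) = 32.06 + 2(16.00) = 64.06 g/mol.
M(FeS) = 55.85 + 32.06 = 87.91 g/mol.
349.0 kg = 349000 g.
n(SO2) = 349000 / 64.06 = 5448.0 mol.
Step 1 gives a 1:3 ratio of SO2 to S, so n(S) = 16344 mol.
In step 2 the S:FeS ratio is 1:1, so n(FeS) = 16344 mol.
Mass of FeS = 16344 × 87.91 = 1.4368 × 10^6 g = 1437 kg.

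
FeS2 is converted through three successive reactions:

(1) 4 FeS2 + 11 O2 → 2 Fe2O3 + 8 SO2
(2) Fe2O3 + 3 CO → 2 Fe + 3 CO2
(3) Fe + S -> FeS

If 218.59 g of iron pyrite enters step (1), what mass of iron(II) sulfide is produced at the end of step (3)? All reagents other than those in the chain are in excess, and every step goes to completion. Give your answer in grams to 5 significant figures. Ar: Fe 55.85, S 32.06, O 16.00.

M(FeS2) = 55.85 + 2(32.06) = 119.97 g/mol.
M(FeS) = 55.85 + 32.06 = 87.91 g/mol.
n(FeS2) = 218.59 / 119.97 = 1.82204 mol.
Reaction (1): FeS2→Fe2O3 ratio 4:2 ⇒ n(Fe2O3) = 0.911019 mol.
Reaction (2): Fe2O3→Fe ratio 1:2 ⇒ n(Fe) = 1.82204 mol.
Reaction (3): Fe→FeS ratio 1:1 ⇒ n(FeS) = 1.82204 mol.
Mass of FeS = 1.82204 × 87.91 = 160.175 g.

160.18 g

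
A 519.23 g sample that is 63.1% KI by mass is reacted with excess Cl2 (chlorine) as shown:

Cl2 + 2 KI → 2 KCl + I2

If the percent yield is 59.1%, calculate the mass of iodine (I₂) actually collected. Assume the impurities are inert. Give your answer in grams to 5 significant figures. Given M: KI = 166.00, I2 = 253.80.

148.02 g

Pure KI available = 519.23 g × 0.631 = 327.634 g.
n(KI) = 327.634 g / 166.00 g/mol = 1.97370 mol.
From the equation the KI:I2 mole ratio is 2:1, so n(I2) = 1.97370 × 1/2 = 0.986850 mol.
Mass of I2 = 0.986850 mol × 253.80 g/mol = 250.462 g.
Actual mass collected = 250.462 g × 0.591 = 148.023 g.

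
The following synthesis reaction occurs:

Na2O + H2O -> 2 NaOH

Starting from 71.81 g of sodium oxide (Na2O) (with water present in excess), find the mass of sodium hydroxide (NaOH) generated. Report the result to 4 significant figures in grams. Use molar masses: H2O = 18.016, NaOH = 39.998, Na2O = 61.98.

n(Na2O) = 71.810 g / 61.98 g/mol = 1.1586 mol.
From the equation the Na2O:NaOH mole ratio is 1:2, so n(NaOH) = 1.1586 × 2/1 = 2.3172 mol.
Mass of NaOH = 2.3172 mol × 39.998 g/mol = 92.683 g.

92.68 g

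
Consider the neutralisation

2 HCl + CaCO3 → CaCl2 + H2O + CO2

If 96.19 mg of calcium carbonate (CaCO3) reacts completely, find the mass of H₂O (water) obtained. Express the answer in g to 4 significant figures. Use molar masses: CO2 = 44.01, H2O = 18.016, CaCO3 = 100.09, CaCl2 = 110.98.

0.01731 g

Convert: 96.19 mg = 0.096190 g.
n(CaCO3) = 0.096190 g / 100.09 g/mol = 0.00096104 mol.
From the equation the CaCO3:H2O mole ratio is 1:1, so n(H2O) = 0.00096104 × 1/1 = 0.00096104 mol.
Mass of H2O = 0.00096104 mol × 18.016 g/mol = 0.017314 g.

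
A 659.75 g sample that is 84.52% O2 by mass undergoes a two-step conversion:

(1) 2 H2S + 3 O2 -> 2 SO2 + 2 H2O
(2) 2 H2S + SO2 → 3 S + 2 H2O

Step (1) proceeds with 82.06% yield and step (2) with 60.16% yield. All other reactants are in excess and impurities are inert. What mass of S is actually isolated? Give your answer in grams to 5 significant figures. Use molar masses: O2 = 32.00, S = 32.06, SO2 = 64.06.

Pure O2 = 659.75 × 0.8452 = 557.621 g.
n(O2) = 557.621 / 32.00 = 17.4256 mol.
Step 1 (O2:SO2 = 3:2): theoretical n(SO2) = 11.6171 mol; at 82.06% yield, n(SO2) = 9.53299 mol.
Step 2 (SO2:S = 1:3): theoretical n(S) = 28.5990 mol, so theoretical mass = 28.5990 × 32.06 = 916.883 g.
At 60.16% yield, actual mass of S = 916.883 × 0.6016 = 551.597 g.

551.60 g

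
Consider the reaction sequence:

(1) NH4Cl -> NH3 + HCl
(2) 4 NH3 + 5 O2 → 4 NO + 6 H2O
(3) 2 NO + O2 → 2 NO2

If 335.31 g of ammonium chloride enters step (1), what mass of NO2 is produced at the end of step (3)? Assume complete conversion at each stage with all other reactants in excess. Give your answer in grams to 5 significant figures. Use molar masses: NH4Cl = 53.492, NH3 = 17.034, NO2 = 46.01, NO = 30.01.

288.41 g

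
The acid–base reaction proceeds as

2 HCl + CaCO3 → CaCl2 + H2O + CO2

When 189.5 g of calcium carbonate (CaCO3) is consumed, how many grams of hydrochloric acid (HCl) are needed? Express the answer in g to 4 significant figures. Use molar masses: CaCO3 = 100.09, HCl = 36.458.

n(CaCO3) = 189.50 g / 100.09 g/mol = 1.8933 mol.
From the equation the CaCO3:HCl mole ratio is 1:2, so n(HCl) = 1.8933 × 2/1 = 3.7866 mol.
Mass of HCl = 3.7866 mol × 36.458 g/mol = 138.05 g.

138.1 g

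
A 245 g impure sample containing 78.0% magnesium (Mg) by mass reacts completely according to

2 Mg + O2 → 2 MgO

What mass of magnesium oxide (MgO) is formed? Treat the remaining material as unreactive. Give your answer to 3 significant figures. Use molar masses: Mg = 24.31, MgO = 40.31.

317 g

Mass of pure Mg = 245 g × 0.780 = 191.1 g.
n(Mg) = 191.1 g / 24.31 g/mol = 7.861 mol.
From the equation the Mg:MgO mole ratio is 2:2, so n(MgO) = 7.861 × 2/2 = 7.861 mol.
Mass of MgO = 7.861 mol × 40.31 g/mol = 316.9 g.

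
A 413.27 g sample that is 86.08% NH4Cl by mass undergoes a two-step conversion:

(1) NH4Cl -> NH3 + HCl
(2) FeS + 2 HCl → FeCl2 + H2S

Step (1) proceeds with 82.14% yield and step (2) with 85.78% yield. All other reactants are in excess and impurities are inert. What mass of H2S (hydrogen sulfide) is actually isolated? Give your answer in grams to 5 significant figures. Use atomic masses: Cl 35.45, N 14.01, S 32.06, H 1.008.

Pure NH4Cl = 413.27 × 0.8608 = 355.743 g.
M(NH4Cl) = 14.01 + 4(1.008) + 35.45 = 53.492 g/mol.
M(H2S) = 2(1.008) + 32.06 = 34.076 g/mol.
n(NH4Cl) = 355.743 / 53.492 = 6.65039 mol.
Step 1 (NH4Cl:HCl = 1:1): theoretical n(HCl) = 6.65039 mol; at 82.14% yield, n(HCl) = 5.46263 mol.
Step 2 (HCl:H2S = 2:1): theoretical n(H2S) = 2.73132 mol, so theoretical mass = 2.73132 × 34.076 = 93.0723 g.
At 85.78% yield, actual mass of H2S = 93.0723 × 0.8578 = 79.8374 g.

79.837 g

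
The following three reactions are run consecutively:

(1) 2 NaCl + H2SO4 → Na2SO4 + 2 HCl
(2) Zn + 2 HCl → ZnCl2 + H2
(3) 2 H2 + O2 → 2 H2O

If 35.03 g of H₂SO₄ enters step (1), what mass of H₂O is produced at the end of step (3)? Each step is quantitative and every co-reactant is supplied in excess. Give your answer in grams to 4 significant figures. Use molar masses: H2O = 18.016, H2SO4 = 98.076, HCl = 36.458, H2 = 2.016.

n(H2SO4) = 35.03 / 98.076 = 0.35717 mol.
Reaction (1): H2SO4→HCl ratio 1:2 ⇒ n(HCl) = 0.71434 mol.
Reaction (2): HCl→H2 ratio 2:1 ⇒ n(H2) = 0.35717 mol.
Reaction (3): H2→H2O ratio 2:2 ⇒ n(H2O) = 0.35717 mol.
Mass of H2O = 0.35717 × 18.016 = 6.4348 g.

6.435 g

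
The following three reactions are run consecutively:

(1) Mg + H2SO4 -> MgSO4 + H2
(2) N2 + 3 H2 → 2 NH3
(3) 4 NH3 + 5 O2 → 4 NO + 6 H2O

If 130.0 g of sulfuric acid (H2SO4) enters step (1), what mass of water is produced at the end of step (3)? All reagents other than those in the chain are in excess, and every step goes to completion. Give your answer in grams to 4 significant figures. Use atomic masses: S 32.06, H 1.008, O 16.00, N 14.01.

23.88 g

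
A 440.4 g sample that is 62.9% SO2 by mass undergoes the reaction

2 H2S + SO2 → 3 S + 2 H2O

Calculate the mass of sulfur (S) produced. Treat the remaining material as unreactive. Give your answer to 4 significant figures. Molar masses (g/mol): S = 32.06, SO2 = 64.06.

415.9 g

Mass of pure SO2 = 440.4 g × 0.629 = 277.01 g.
n(SO2) = 277.01 g / 64.06 g/mol = 4.3243 mol.
From the equation the SO2:S mole ratio is 1:3, so n(S) = 4.3243 × 3/1 = 12.973 mol.
Mass of S = 12.973 mol × 32.06 g/mol = 415.91 g.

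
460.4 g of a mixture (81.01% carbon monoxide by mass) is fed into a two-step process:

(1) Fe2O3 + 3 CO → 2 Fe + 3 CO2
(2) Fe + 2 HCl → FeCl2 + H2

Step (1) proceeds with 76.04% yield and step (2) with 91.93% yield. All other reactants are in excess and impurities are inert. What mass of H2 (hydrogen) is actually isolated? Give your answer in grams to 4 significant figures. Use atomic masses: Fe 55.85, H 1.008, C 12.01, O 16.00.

12.51 g

Pure CO = 460.4 × 0.8101 = 372.97 g.
M(CO) = 12.01 + 16.00 = 28.01 g/mol.
M(H2) = 2(1.008) = 2.016 g/mol.
n(CO) = 372.97 / 28.01 = 13.316 mol.
Step 1 (CO:Fe = 3:2): theoretical n(Fe) = 8.8771 mol; at 76.04% yield, n(Fe) = 6.7501 mol.
Step 2 (Fe:H2 = 1:1): theoretical n(H2) = 6.7501 mol, so theoretical mass = 6.7501 × 2.016 = 13.608 g.
At 91.93% yield, actual mass of H2 = 13.608 × 0.9193 = 12.510 g.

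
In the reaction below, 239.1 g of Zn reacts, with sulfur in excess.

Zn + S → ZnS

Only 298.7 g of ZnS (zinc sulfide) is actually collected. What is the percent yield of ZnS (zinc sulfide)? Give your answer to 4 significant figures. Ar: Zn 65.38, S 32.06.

83.82 %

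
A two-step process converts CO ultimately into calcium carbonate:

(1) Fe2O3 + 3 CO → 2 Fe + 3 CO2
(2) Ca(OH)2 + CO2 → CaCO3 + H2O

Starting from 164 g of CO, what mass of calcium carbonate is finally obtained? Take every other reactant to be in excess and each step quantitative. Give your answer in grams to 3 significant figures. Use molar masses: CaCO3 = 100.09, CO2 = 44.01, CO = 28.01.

586 g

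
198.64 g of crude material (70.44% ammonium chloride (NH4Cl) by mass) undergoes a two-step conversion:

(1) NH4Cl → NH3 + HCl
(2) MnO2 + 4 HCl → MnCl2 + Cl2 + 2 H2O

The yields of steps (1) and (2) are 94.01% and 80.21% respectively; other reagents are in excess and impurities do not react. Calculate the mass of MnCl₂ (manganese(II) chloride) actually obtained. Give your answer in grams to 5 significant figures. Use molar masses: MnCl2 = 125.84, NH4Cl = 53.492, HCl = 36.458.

Pure NH4Cl = 198.64 × 0.7044 = 139.922 g.
n(NH4Cl) = 139.922 / 53.492 = 2.61576 mol.
Step 1 (NH4Cl:HCl = 1:1): theoretical n(HCl) = 2.61576 mol; at 94.01% yield, n(HCl) = 2.45907 mol.
Step 2 (HCl:MnCl2 = 4:1): theoretical n(MnCl2) = 0.614768 mol, so theoretical mass = 0.614768 × 125.84 = 77.3624 g.
At 80.21% yield, actual mass of MnCl2 = 77.3624 × 0.8021 = 62.0524 g.

62.052 g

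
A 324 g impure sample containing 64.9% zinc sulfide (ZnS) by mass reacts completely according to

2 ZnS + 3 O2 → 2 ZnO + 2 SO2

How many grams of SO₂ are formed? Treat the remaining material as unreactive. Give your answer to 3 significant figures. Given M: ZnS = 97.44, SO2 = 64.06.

Mass of pure ZnS = 324 g × 0.649 = 210.3 g.
n(ZnS) = 210.3 g / 97.44 g/mol = 2.158 mol.
From the equation the ZnS:SO2 mole ratio is 2:2, so n(SO2) = 2.158 × 2/2 = 2.158 mol.
Mass of SO2 = 2.158 mol × 64.06 g/mol = 138.2 g.

138 g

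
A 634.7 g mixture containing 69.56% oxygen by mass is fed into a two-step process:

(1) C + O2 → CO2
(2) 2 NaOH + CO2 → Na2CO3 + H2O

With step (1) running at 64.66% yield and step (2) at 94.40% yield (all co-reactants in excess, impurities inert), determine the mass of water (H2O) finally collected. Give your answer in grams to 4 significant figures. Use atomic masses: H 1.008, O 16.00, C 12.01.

151.7 g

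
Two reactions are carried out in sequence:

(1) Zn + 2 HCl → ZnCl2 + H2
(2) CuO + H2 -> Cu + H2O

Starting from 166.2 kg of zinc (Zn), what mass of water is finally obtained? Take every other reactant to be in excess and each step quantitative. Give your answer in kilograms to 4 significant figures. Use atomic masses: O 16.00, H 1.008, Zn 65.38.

45.80 kg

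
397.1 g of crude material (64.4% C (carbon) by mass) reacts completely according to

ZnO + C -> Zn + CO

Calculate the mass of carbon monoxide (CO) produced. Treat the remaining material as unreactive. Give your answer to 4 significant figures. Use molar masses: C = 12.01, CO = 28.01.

Mass of pure C = 397.1 g × 0.644 = 255.73 g.
n(C) = 255.73 g / 12.01 g/mol = 21.293 mol.
From the equation the C:CO mole ratio is 1:1, so n(CO) = 21.293 × 1/1 = 21.293 mol.
Mass of CO = 21.293 mol × 28.01 g/mol = 596.43 g.

596.4 g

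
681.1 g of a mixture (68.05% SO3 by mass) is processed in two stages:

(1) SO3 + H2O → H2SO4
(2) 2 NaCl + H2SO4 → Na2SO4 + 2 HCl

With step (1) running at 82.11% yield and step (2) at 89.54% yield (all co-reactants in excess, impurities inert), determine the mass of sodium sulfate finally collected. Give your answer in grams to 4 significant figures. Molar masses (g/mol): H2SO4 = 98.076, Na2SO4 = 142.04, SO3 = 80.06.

Pure SO3 = 681.1 × 0.6805 = 463.49 g.
n(SO3) = 463.49 / 80.06 = 5.7893 mol.
Step 1 (SO3:H2SO4 = 1:1): theoretical n(H2SO4) = 5.7893 mol; at 82.11% yield, n(H2SO4) = 4.7536 mol.
Step 2 (H2SO4:Na2SO4 = 1:1): theoretical n(Na2SO4) = 4.7536 mol, so theoretical mass = 4.7536 × 142.04 = 675.20 g.
At 89.54% yield, actual mass of Na2SO4 = 675.20 × 0.8954 = 604.57 g.

604.6 g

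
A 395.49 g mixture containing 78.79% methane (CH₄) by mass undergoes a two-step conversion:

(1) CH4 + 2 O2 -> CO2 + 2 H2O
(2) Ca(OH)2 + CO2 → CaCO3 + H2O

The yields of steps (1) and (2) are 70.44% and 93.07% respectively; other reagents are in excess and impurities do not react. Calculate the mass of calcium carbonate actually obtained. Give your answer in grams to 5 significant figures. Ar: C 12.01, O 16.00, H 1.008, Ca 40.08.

1274.6 g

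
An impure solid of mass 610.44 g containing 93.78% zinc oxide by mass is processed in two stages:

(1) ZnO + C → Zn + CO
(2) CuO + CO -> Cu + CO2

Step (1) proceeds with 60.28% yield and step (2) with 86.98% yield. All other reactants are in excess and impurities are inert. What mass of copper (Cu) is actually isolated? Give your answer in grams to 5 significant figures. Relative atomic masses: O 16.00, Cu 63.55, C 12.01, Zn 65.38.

Pure ZnO = 610.44 × 0.9378 = 572.471 g.
M(ZnO) = 65.38 + 16.00 = 81.38 g/mol.
M(Cu) = 63.55 g/mol.
n(ZnO) = 572.471 / 81.38 = 7.03454 mol.
Step 1 (ZnO:CO = 1:1): theoretical n(CO) = 7.03454 mol; at 60.28% yield, n(CO) = 4.24042 mol.
Step 2 (CO:Cu = 1:1): theoretical n(Cu) = 4.24042 mol, so theoretical mass = 4.24042 × 63.55 = 269.479 g.
At 86.98% yield, actual mass of Cu = 269.479 × 0.8698 = 234.393 g.

234.39 g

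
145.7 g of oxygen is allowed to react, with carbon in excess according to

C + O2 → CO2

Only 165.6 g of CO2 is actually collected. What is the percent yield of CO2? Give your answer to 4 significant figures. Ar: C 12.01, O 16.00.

M(O2) = 2(16.00) = 32.00 g/mol.
M(CO2) = 12.01 + 2(16.00) = 44.01 g/mol.
n(O2) = 145.70 g / 32.00 g/mol = 4.5531 mol.
From the equation the O2:CO2 mole ratio is 1:1, so n(CO2) = 4.5531 × 1/1 = 4.5531 mol.
Mass of CO2 = 4.5531 mol × 44.01 g/mol = 200.38 g.
This is the theoretical yield. Percent yield = 165.6 g / 200.38 g × 100% = 82.642%.

82.64 %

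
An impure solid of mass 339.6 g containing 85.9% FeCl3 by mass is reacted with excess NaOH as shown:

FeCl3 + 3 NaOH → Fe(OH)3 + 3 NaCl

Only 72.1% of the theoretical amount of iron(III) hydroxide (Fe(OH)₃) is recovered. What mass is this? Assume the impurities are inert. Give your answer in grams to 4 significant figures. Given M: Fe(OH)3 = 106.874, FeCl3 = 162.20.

138.6 g

Pure FeCl3 available = 339.6 g × 0.859 = 291.72 g.
n(FeCl3) = 291.72 g / 162.20 g/mol = 1.7985 mol.
From the equation the FeCl3:Fe(OH)3 mole ratio is 1:1, so n(Fe(OH)3) = 1.7985 × 1/1 = 1.7985 mol.
Mass of Fe(OH)3 = 1.7985 mol × 106.874 g/mol = 192.21 g.
Actual mass collected = 192.21 g × 0.721 = 138.59 g.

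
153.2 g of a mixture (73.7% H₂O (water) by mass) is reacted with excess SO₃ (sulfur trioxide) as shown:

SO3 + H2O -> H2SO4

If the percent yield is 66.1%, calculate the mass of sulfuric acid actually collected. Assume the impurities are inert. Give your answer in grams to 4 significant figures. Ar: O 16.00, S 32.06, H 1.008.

406.3 g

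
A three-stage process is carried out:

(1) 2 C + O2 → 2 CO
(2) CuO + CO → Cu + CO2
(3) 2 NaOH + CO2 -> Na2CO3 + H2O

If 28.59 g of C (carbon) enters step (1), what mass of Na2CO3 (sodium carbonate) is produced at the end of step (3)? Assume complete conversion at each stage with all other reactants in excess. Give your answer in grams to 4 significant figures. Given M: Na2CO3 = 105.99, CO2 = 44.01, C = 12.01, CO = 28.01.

252.3 g

n(C) = 28.59 / 12.01 = 2.3805 mol.
Reaction (1): C→CO ratio 2:2 ⇒ n(CO) = 2.3805 mol.
Reaction (2): CO→CO2 ratio 1:1 ⇒ n(CO2) = 2.3805 mol.
Reaction (3): CO2→Na2CO3 ratio 1:1 ⇒ n(Na2CO3) = 2.3805 mol.
Mass of Na2CO3 = 2.3805 × 105.99 = 252.31 g.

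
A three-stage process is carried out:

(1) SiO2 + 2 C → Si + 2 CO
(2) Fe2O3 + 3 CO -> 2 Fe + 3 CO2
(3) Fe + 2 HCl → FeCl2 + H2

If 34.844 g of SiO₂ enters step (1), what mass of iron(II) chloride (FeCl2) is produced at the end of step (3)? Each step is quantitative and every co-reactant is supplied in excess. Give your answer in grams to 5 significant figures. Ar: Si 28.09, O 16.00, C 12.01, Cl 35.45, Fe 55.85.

M(SiO2) = 28.09 + 2(16.00) = 60.09 g/mol.
M(FeCl2) = 55.85 + 2(35.45) = 126.75 g/mol.
n(SiO2) = 34.844 / 60.09 = 0.579864 mol.
Reaction (1): SiO2→CO ratio 1:2 ⇒ n(CO) = 1.15973 mol.
Reaction (2): CO→Fe ratio 3:2 ⇒ n(Fe) = 0.773151 mol.
Reaction (3): Fe→FeCl2 ratio 1:1 ⇒ n(FeCl2) = 0.773151 mol.
Mass of FeCl2 = 0.773151 × 126.75 = 97.9969 g.

97.997 g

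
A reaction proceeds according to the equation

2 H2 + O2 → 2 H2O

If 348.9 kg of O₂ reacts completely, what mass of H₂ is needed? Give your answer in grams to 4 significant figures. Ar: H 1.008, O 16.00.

M(O2) = 2(16.00) = 32.00 g/mol.
M(H2) = 2(1.008) = 2.016 g/mol.
Convert: 348.9 kg = 348900 g.
n(O2) = 348900 g / 32.00 g/mol = 10903 mol.
From the equation the O2:H2 mole ratio is 1:2, so n(H2) = 10903 × 2/1 = 21806 mol.
Mass of H2 = 21806 mol × 2.016 g/mol = 43961 g.

43960 g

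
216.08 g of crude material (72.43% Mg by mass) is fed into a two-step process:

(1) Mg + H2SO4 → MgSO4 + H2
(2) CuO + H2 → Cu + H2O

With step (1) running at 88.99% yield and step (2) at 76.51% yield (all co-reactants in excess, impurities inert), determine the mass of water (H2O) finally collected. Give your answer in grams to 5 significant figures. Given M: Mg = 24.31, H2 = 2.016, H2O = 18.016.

Pure Mg = 216.08 × 0.7243 = 156.507 g.
n(Mg) = 156.507 / 24.31 = 6.43796 mol.
Step 1 (Mg:H2 = 1:1): theoretical n(H2) = 6.43796 mol; at 88.99% yield, n(H2) = 5.72914 mol.
Step 2 (H2:H2O = 1:1): theoretical n(H2O) = 5.72914 mol, so theoretical mass = 5.72914 × 18.016 = 103.216 g.
At 76.51% yield, actual mass of H2O = 103.216 × 0.7651 = 78.9707 g.

78.971 g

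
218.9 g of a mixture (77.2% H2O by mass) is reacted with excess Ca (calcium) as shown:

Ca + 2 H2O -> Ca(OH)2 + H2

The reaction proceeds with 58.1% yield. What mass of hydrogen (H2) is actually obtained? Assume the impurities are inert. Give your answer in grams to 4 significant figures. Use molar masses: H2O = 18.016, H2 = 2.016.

Pure H2O available = 218.9 g × 0.772 = 168.99 g.
n(H2O) = 168.99 g / 18.016 g/mol = 9.3800 mol.
From the equation the H2O:H2 mole ratio is 2:1, so n(H2) = 9.3800 × 1/2 = 4.6900 mol.
Mass of H2 = 4.6900 mol × 2.016 g/mol = 9.4551 g.
Actual mass collected = 9.4551 g × 0.581 = 5.4934 g.

5.493 g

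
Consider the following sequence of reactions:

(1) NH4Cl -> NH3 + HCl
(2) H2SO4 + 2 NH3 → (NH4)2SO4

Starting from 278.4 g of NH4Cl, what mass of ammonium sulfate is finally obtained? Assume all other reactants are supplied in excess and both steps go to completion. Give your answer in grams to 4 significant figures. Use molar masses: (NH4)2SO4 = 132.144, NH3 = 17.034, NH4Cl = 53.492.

n(NH4Cl) = 278.40 / 53.492 = 5.2045 mol.
Step 1 gives a 1:1 ratio of NH4Cl to NH3, so n(NH3) = 5.2045 mol.
In step 2 the NH3:(NH4)2SO4 ratio is 2:1, so n((NH4)2SO4) = 2.6023 mol.
Mass of (NH4)2SO4 = 2.6023 × 132.144 = 343.87 g.

343.9 g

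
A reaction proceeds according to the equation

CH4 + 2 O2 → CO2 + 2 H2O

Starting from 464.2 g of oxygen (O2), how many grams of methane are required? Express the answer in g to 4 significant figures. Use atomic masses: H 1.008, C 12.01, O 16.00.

116.4 g

M(O2) = 2(16.00) = 32.00 g/mol.
M(CH4) = 12.01 + 4(1.008) = 16.042 g/mol.
n(O2) = 464.20 g / 32.00 g/mol = 14.506 mol.
From the equation the O2:CH4 mole ratio is 2:1, so n(CH4) = 14.506 × 1/2 = 7.2531 mol.
Mass of CH4 = 7.2531 mol × 16.042 g/mol = 116.35 g.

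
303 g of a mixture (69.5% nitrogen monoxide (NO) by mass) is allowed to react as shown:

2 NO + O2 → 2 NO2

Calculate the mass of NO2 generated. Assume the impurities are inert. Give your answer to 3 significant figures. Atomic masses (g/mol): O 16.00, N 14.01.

Mass of pure NO = 303 g × 0.695 = 210.6 g.
M(NO) = 14.01 + 16.00 = 30.01 g/mol.
M(NO2) = 14.01 + 2(16.00) = 46.01 g/mol.
n(NO) = 210.6 g / 30.01 g/mol = 7.017 mol.
From the equation the NO:NO2 mole ratio is 2:2, so n(NO2) = 7.017 × 2/2 = 7.017 mol.
Mass of NO2 = 7.017 mol × 46.01 g/mol = 322.9 g.

323 g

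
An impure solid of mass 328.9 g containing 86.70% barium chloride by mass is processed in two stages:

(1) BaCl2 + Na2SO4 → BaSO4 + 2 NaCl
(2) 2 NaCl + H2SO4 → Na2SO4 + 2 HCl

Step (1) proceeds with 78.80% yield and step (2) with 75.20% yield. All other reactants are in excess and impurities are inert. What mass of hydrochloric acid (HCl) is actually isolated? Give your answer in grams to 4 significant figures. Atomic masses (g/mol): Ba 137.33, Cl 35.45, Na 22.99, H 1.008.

59.17 g

Pure BaCl2 = 328.9 × 0.8670 = 285.16 g.
M(BaCl2) = 137.33 + 2(35.45) = 208.23 g/mol.
M(HCl) = 1.008 + 35.45 = 36.458 g/mol.
n(BaCl2) = 285.16 / 208.23 = 1.3694 mol.
Step 1 (BaCl2:NaCl = 1:2): theoretical n(NaCl) = 2.7389 mol; at 78.80% yield, n(NaCl) = 2.1582 mol.
Step 2 (NaCl:HCl = 2:2): theoretical n(HCl) = 2.1582 mol, so theoretical mass = 2.1582 × 36.458 = 78.684 g.
At 75.20% yield, actual mass of HCl = 78.684 × 0.7520 = 59.171 g.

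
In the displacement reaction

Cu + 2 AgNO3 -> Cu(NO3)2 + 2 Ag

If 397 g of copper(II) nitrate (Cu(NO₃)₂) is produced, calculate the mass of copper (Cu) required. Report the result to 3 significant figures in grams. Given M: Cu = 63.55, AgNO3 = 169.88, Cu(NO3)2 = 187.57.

n(Cu(NO3)2) = 397.0 g / 187.57 g/mol = 2.117 mol.
From the equation the Cu(NO3)2:Cu mole ratio is 1:1, so n(Cu) = 2.117 × 1/1 = 2.117 mol.
Mass of Cu = 2.117 mol × 63.55 g/mol = 134.5 g.

135 g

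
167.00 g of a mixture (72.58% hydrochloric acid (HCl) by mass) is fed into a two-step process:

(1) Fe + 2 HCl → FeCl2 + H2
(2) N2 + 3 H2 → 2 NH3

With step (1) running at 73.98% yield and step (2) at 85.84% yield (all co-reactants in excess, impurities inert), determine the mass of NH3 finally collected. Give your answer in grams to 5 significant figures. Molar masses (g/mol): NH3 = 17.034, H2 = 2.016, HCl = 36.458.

11.988 g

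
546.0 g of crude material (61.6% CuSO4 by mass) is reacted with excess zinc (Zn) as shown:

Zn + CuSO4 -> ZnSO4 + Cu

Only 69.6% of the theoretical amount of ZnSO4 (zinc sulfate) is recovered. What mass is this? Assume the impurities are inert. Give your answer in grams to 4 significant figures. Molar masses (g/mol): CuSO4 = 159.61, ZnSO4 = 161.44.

236.8 g

Pure CuSO4 available = 546.0 g × 0.616 = 336.34 g.
n(CuSO4) = 336.34 g / 159.61 g/mol = 2.1072 mol.
From the equation the CuSO4:ZnSO4 mole ratio is 1:1, so n(ZnSO4) = 2.1072 × 1/1 = 2.1072 mol.
Mass of ZnSO4 = 2.1072 mol × 161.44 g/mol = 340.19 g.
Actual mass collected = 340.19 g × 0.696 = 236.77 g.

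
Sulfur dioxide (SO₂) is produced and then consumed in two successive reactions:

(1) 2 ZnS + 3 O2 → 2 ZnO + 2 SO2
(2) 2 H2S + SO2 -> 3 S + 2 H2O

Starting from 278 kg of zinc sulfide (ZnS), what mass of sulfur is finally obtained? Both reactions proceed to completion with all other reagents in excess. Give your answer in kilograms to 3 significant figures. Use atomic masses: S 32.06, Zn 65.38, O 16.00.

274 kg

M(ZnS) = 65.38 + 32.06 = 97.44 g/mol.
M(S) = 32.06 g/mol.
278 kg = 278000 g.
n(ZnS) = 278000 / 97.44 = 2853 mol.
Step 1 gives a 2:2 ratio of ZnS to SO2, so n(SO2) = 2853 mol.
In step 2 the SO2:S ratio is 1:3, so n(S) = 8559 mol.
Mass of S = 8559 × 32.06 = 274400 g = 274 kg.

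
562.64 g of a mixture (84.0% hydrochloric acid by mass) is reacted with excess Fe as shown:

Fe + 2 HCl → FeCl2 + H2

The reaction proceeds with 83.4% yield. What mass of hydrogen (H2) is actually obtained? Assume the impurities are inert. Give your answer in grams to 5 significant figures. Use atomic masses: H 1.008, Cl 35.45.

Pure HCl available = 562.64 g × 0.840 = 472.618 g.
M(HCl) = 1.008 + 35.45 = 36.458 g/mol.
M(H2) = 2(1.008) = 2.016 g/mol.
n(HCl) = 472.618 g / 36.458 g/mol = 12.9633 mol.
From the equation the HCl:H2 mole ratio is 2:1, so n(H2) = 12.9633 × 1/2 = 6.48167 mol.
Mass of H2 = 6.48167 mol × 2.016 g/mol = 13.0671 g.
Actual mass collected = 13.0671 g × 0.834 = 10.8979 g.

10.898 g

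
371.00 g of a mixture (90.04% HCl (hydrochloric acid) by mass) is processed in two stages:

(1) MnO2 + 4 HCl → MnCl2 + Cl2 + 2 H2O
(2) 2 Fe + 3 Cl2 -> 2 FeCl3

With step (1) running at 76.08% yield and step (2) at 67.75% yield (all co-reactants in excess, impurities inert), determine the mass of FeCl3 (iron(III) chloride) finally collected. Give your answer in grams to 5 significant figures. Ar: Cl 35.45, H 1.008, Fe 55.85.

Pure HCl = 371.00 × 0.9004 = 334.048 g.
M(HCl) = 1.008 + 35.45 = 36.458 g/mol.
M(FeCl3) = 55.85 + 3(35.45) = 162.20 g/mol.
n(HCl) = 334.048 / 36.458 = 9.16255 mol.
Step 1 (HCl:Cl2 = 4:1): theoretical n(Cl2) = 2.29064 mol; at 76.08% yield, n(Cl2) = 1.74272 mol.
Step 2 (Cl2:FeCl3 = 3:2): theoretical n(FeCl3) = 1.16181 mol, so theoretical mass = 1.16181 × 162.20 = 188.446 g.
At 67.75% yield, actual mass of FeCl3 = 188.446 × 0.6775 = 127.672 g.

127.67 g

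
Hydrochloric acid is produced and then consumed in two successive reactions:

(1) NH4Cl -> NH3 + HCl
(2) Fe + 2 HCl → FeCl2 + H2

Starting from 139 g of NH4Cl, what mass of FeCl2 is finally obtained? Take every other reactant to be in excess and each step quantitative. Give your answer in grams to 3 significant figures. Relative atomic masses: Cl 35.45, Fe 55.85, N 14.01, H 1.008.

M(NH4Cl) = 14.01 + 4(1.008) + 35.45 = 53.492 g/mol.
M(FeCl2) = 55.85 + 2(35.45) = 126.75 g/mol.
n(NH4Cl) = 139.0 / 53.492 = 2.599 mol.
Step 1 gives a 1:1 ratio of NH4Cl to HCl, so n(HCl) = 2.599 mol.
In step 2 the HCl:FeCl2 ratio is 2:1, so n(FeCl2) = 1.299 mol.
Mass of FeCl2 = 1.299 × 126.75 = 164.7 g.

165 g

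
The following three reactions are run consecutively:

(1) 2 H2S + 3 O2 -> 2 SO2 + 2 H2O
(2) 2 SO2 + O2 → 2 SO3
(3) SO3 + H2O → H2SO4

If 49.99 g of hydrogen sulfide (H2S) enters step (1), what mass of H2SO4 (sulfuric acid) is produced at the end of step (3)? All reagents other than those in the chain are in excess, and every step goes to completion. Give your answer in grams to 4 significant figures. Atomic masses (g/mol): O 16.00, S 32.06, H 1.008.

143.9 g

M(H2S) = 2(1.008) + 32.06 = 34.076 g/mol.
M(H2SO4) = 2(1.008) + 32.06 + 4(16.00) = 98.076 g/mol.
n(H2S) = 49.99 / 34.076 = 1.4670 mol.
Reaction (1): H2S→SO2 ratio 2:2 ⇒ n(SO2) = 1.4670 mol.
Reaction (2): SO2→SO3 ratio 2:2 ⇒ n(SO3) = 1.4670 mol.
Reaction (3): SO3→H2SO4 ratio 1:1 ⇒ n(H2SO4) = 1.4670 mol.
Mass of H2SO4 = 1.4670 × 98.076 = 143.88 g.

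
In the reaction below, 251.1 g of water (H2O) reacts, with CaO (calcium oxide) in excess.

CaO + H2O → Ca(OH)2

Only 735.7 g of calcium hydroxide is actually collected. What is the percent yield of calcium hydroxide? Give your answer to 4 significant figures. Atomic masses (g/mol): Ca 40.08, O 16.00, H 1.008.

71.24 %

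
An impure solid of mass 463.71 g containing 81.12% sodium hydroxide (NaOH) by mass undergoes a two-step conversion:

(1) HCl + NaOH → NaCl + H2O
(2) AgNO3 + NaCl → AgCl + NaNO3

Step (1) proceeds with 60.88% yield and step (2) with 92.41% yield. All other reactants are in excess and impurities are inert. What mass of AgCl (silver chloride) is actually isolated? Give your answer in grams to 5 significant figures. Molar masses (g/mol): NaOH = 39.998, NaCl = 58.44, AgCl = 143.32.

758.29 g

Pure NaOH = 463.71 × 0.8112 = 376.162 g.
n(NaOH) = 376.162 / 39.998 = 9.40451 mol.
Step 1 (NaOH:NaCl = 1:1): theoretical n(NaCl) = 9.40451 mol; at 60.88% yield, n(NaCl) = 5.72547 mol.
Step 2 (NaCl:AgCl = 1:1): theoretical n(AgCl) = 5.72547 mol, so theoretical mass = 5.72547 × 143.32 = 820.574 g.
At 92.41% yield, actual mass of AgCl = 820.574 × 0.9241 = 758.292 g.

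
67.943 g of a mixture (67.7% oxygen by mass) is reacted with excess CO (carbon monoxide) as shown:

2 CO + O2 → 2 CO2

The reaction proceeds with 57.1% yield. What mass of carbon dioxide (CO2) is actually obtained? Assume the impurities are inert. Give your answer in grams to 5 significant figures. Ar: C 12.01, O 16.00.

Pure O2 available = 67.943 g × 0.677 = 45.9974 g.
M(O2) = 2(16.00) = 32.00 g/mol.
M(CO2) = 12.01 + 2(16.00) = 44.01 g/mol.
n(O2) = 45.9974 g / 32.00 g/mol = 1.43742 mol.
From the equation the O2:CO2 mole ratio is 1:2, so n(CO2) = 1.43742 × 2/1 = 2.87484 mol.
Mass of CO2 = 2.87484 mol × 44.01 g/mol = 126.522 g.
Actual mass collected = 126.522 g × 0.571 = 72.2438 g.

72.244 g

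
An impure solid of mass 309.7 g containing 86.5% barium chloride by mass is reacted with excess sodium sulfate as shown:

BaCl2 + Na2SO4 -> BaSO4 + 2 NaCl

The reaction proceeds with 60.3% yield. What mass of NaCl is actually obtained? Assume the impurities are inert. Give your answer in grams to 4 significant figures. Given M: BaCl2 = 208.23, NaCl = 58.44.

90.67 g

Pure BaCl2 available = 309.7 g × 0.865 = 267.89 g.
n(BaCl2) = 267.89 g / 208.23 g/mol = 1.2865 mol.
From the equation the BaCl2:NaCl mole ratio is 1:2, so n(NaCl) = 1.2865 × 2/1 = 2.5730 mol.
Mass of NaCl = 2.5730 mol × 58.44 g/mol = 150.37 g.
Actual mass collected = 150.37 g × 0.603 = 90.672 g.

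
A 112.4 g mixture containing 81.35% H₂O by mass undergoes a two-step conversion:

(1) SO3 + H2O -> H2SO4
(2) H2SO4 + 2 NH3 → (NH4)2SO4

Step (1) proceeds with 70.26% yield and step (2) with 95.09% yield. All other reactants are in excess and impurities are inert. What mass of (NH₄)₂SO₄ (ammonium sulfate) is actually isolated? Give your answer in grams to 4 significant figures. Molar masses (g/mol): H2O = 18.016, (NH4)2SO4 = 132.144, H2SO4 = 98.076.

Pure H2O = 112.4 × 0.8135 = 91.437 g.
n(H2O) = 91.437 / 18.016 = 5.0753 mol.
Step 1 (H2O:H2SO4 = 1:1): theoretical n(H2SO4) = 5.0753 mol; at 70.26% yield, n(H2SO4) = 3.5659 mol.
Step 2 (H2SO4:(NH4)2SO4 = 1:1): theoretical n((NH4)2SO4) = 3.5659 mol, so theoretical mass = 3.5659 × 132.144 = 471.22 g.
At 95.09% yield, actual mass of (NH4)2SO4 = 471.22 × 0.9509 = 448.08 g.

448.1 g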